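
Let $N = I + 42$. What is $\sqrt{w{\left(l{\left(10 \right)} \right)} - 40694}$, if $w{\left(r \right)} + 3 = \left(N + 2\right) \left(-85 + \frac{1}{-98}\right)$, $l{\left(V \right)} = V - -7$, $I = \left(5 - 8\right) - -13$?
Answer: $\frac{i \sqrt{2219090}}{7} \approx 212.81 i$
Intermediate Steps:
$I = 10$ ($I = -3 + 13 = 10$)
$N = 52$ ($N = 10 + 42 = 52$)
$l{\left(V \right)} = 7 + V$ ($l{\left(V \right)} = V + 7 = 7 + V$)
$w{\left(r \right)} = - \frac{225084}{49}$ ($w{\left(r \right)} = -3 + \left(52 + 2\right) \left(-85 + \frac{1}{-98}\right) = -3 + 54 \left(-85 - \frac{1}{98}\right) = -3 + 54 \left(- \frac{8331}{98}\right) = -3 - \frac{224937}{49} = - \frac{225084}{49}$)
$\sqrt{w{\left(l{\left(10 \right)} \right)} - 40694} = \sqrt{- \frac{225084}{49} - 40694} = \sqrt{- \frac{2219090}{49}} = \frac{i \sqrt{2219090}}{7}$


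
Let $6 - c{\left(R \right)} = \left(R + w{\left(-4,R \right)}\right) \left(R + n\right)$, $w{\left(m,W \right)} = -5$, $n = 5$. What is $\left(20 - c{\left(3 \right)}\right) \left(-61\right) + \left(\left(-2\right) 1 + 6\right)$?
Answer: $126$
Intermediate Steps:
$c{\left(R \right)} = 6 - \left(-5 + R\right) \left(5 + R\right)$ ($c{\left(R \right)} = 6 - \left(R - 5\right) \left(R + 5\right) = 6 - \left(-5 + R\right) \left(5 + R\right)$)
$\left(20 - c{\left(3 \right)}\right) \left(-61\right) + \left(\left(-2\right) 1 + 6\right) = \left(20 - \left(31 - 3^{2}\right)\right) \left(-61\right) + \left(\left(-2\right) 1 + 6\right) = \left(20 - \left(31 - 9\right)\right) \left(-61\right) + \left(-2 + 6\right) = \left(20 - \left(31 - 9\right)\right) \left(-61\right) + 4 = \left(20 - 22\right) \left(-61\right) + 4 = \left(-2\right) \left(-61\right) + 4 = 122 + 4 = 126$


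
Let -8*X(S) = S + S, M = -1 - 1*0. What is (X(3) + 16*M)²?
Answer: 4489/16 ≈ 280.56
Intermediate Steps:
M = -1 (M = -1 + 0 = -1)
X(S) = -S/4 (X(S) = -(S + S)/8 = -S/4)
(X(3) + 16*M)² = (-¼*3 + 16*(-1))² = (-¾ - 16)² = (-67/4)² = 4489/16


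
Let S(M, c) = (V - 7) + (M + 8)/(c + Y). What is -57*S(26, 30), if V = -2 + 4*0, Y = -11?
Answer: 411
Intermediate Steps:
V = -2 (V = -2 + 0 = -2)
S(M, c) = -9 + (8 + M)/(-11 + c) (S(M, c) = (-2 - 7) + (M + 8)/(c - 11) = -9 + (8 + M)/(-11 + c))
-57*S(26, 30) = -57*(107 + 26 - 9*30)/(-11 + 30) = -57*(107 + 26 - 270)/19 = -3*(-137) = -57*(-137/19) = 411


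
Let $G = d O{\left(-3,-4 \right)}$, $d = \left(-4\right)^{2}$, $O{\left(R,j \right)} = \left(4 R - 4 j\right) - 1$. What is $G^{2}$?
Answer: $2304$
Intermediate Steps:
$O{\left(R,j \right)} = -1 - 4 j + 4 R$ ($O{\left(R,j \right)} = \left(- 4 j + 4 R\right) - 1 = -1 - 4 j + 4 R$)
$d = 16$
$G = 48$ ($G = 16 \left(-1 - -16 + 4 \left(-3\right)\right) = 16 \left(-1 + 16 - 12\right) = 16 \cdot 3 = 48$)
$G^{2} = 48^{2} = 2304$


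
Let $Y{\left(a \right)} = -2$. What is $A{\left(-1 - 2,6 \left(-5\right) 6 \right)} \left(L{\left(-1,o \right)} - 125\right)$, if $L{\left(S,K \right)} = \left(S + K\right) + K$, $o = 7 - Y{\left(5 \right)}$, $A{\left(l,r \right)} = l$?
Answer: $324$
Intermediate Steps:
$o = 9$ ($o = 7 - -2 = 7 + 2 = 9$)
$L{\left(S,K \right)} = S + 2 K$ ($L{\left(S,K \right)} = \left(K + S\right) + K = S + 2 K$)
$A{\left(-1 - 2,6 \left(-5\right) 6 \right)} \left(L{\left(-1,o \right)} - 125\right) = \left(-1 - 2\right) \left(\left(-1 + 2 \cdot 9\right) - 125\right) = - 3 \left(\left(-1 + 18\right) - 125\right) = - 3 \left(17 - 125\right) = \left(-3\right) \left(-108\right) = 324$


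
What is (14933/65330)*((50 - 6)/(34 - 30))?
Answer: 164263/65330 ≈ 2.5144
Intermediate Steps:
(14933/65330)*((50 - 6)/(34 - 30)) = (14933*(1/65330))*(44/4) = 14933*(44*(¼))/65330 = (14933/65330)*11 = 164263/65330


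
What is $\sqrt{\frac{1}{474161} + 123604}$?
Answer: $\frac{3 \sqrt{3087746771080605}}{474161} \approx 351.57$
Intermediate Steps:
$\sqrt{\frac{1}{474161} + 123604} = \sqrt{\frac{58608196245}{474161}} = \frac{3 \sqrt{3087746771080605}}{474161}$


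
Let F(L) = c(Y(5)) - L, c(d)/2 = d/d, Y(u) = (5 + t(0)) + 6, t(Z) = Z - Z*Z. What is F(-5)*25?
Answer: 175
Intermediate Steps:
t(Z) = Z - Z²
Y(u) = 11 (Y(u) = (5 + 0*(1 - 1*0)) + 6 = (5 + 0*(1 + 0)) + 6 = (5 + 0*1) + 6 = (5 + 0) + 6 = 5 + 6 = 11)
c(d) = 2 (c(d) = 2*(d/d) = 2*1 = 2)
F(L) = 2 - L
F(-5)*25 = (2 - 1*(-5))*25 = (2 + 5)*25 = 7*25 = 175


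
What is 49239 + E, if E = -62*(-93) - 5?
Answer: 55000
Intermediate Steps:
E = 5761 (E = 5766 - 5 = 5761)
49239 + E = 49239 + 5761 = 55000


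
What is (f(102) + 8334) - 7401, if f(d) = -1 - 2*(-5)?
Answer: 942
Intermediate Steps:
f(d) = 9 (f(d) = -1 + 10 = 9)
(f(102) + 8334) - 7401 = (9 + 8334) - 7401 = 8343 - 7401 = 942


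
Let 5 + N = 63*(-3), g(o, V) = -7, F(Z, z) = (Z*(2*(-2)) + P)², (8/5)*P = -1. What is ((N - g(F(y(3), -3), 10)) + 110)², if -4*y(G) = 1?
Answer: 5929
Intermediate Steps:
P = -5/8 (P = (5/8)*(-1) = -5/8 ≈ -0.62500)
y(G) = -¼ (y(G) = -¼*1 = -¼)
F(Z, z) = (-5/8 - 4*Z)² (F(Z, z) = (Z*(2*(-2)) - 5/8)² = (Z*(-4) - 5/8)² = (-4*Z - 5/8)² = (-5/8 - 4*Z)²)
N = -194 (N = -5 + 63*(-3) = -5 - 189 = -194)
((N - g(F(y(3), -3), 10)) + 110)² = ((-194 - 1*(-7)) + 110)² = ((-194 + 7) + 110)² = (-187 + 110)² = (-77)² = 5929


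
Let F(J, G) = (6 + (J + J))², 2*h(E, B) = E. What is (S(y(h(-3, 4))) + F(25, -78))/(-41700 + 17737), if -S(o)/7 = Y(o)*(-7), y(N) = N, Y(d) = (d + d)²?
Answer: -3577/23963 ≈ -0.14927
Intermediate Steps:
h(E, B) = E/2
Y(d) = 4*d² (Y(d) = (2*d)² = 4*d²)
S(o) = 196*o² (S(o) = -7*4*o²*(-7) = -(-196)*o² = 196*o²)
F(J, G) = (6 + 2*J)²
(S(y(h(-3, 4))) + F(25, -78))/(-41700 + 17737) = (196*((½)*(-3))² + 4*(3 + 25)²)/(-41700 + 17737) = (196*(-3/2)² + 4*28²)/(-23963) = (196*(9/4) + 4*784)*(-1/23963) = (441 + 3136)*(-1/23963) = 3577*(-1/23963) = -3577/23963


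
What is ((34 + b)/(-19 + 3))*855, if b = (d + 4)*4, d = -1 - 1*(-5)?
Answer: -28215/8 ≈ -3526.9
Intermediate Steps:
d = 4 (d = -1 + 5 = 4)
b = 32 (b = (4 + 4)*4 = 8*4 = 32)
((34 + b)/(-19 + 3))*855 = ((34 + 32)/(-19 + 3))*855 = (66/(-16))*855 = (66*(-1/16))*855 = -33/8*855 = -28215/8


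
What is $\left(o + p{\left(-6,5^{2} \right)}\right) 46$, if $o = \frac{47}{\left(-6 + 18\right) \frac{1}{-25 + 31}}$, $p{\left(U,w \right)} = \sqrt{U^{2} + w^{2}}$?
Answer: $1081 + 46 \sqrt{661} \approx 2263.7$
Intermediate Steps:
$o = \frac{47}{2}$ ($o = \frac{47}{12 \cdot \frac{1}{6}} = \frac{47}{2} \approx 23.5$)
$\left(o + p{\left(-6,5^{2} \right)}\right) 46 = \left(\frac{47}{2} + \sqrt{\left(-6\right)^{2} + \left(5^{2}\right)^{2}}\right) 46 = \left(\frac{47}{2} + \sqrt{36 + 25^{2}}\right) 46 = \left(\frac{47}{2} + \sqrt{36 + 625}\right) 46 = \left(\frac{47}{2} + \sqrt{661}\right) 46 = 1081 + 46 \sqrt{661}$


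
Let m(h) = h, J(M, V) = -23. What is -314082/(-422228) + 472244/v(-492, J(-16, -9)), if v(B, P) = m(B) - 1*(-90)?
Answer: -49817094667/42433914 ≈ -1174.0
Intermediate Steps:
v(B, P) = 90 + B (v(B, P) = B - 1*(-90) = B + 90 = 90 + B)
-314082/(-422228) + 472244/v(-492, J(-16, -9)) = -314082/(-422228) + 472244/(90 - 492) = -314082*(-1/422228) + 472244/(-402) = 157041/211114 + 472244*(-1/402) = 157041/211114 - 236122/201 = -49817094667/42433914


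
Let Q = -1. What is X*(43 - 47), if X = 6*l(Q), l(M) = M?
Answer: 24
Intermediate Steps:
X = -6 (X = 6*(-1) = -6)
X*(43 - 47) = -6*(43 - 47) = -6*(-4) = 24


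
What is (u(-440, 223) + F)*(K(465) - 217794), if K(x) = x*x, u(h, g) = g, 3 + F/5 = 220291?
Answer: -1728509247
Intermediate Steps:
F = 1101440 (F = -15 + 5*220291 = -15 + 1101455 = 1101440)
K(x) = x**2
(u(-440, 223) + F)*(K(465) - 217794) = (223 + 1101440)*(465**2 - 217794) = 1101663*(216225 - 217794) = 1101663*(-1569) = -1728509247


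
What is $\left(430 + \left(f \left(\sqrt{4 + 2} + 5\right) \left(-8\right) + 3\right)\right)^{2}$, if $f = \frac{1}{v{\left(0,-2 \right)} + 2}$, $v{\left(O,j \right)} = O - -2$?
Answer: $178953 - 1692 \sqrt{6} \approx 1.7481 \cdot 10^{5}$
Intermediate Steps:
$v{\left(O,j \right)} = 2 + O$ ($v{\left(O,j \right)} = O + 2 = 2 + O$)
$f = \frac{1}{4}$ ($f = \frac{1}{\left(2 + 0\right) + 2} = \frac{1}{2 + 2} = \frac{1}{4} \approx 0.25$)
$\left(430 + \left(f \left(\sqrt{4 + 2} + 5\right) \left(-8\right) + 3\right)\right)^{2} = \left(430 + \left(\frac{\sqrt{4 + 2} + 5}{4} \left(-8\right) + 3\right)\right)^{2} = \left(430 + \left(\frac{\sqrt{6} + 5}{4} \left(-8\right) + 3\right)\right)^{2} = \left(430 + \left(\frac{5 + \sqrt{6}}{4} \left(-8\right) + 3\right)\right)^{2} = \left(430 + \left(\left(\frac{5}{4} + \frac{\sqrt{6}}{4}\right) \left(-8\right) + 3\right)\right)^{2} = \left(430 + \left(\left(-10 - 2 \sqrt{6}\right) + 3\right)\right)^{2} = \left(430 - \left(7 + 2 \sqrt{6}\right)\right)^{2} = \left(423 - 2 \sqrt{6}\right)^{2}$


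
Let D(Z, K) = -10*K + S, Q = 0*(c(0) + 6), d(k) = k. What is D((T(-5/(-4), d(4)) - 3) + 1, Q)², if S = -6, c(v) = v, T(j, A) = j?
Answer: 36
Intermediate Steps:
Q = 0 (Q = 0*(0 + 6) = 0*6 = 0)
D(Z, K) = -6 - 10*K (D(Z, K) = -10*K - 6 = -6 - 10*K)
D((T(-5/(-4), d(4)) - 3) + 1, Q)² = (-6 - 10*0)² = (-6 + 0)² = (-6)² = 36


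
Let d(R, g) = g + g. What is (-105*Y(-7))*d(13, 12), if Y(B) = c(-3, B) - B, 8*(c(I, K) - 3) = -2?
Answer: -24570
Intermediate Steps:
c(I, K) = 11/4 (c(I, K) = 3 + (⅛)*(-2) = 3 - ¼ = 11/4)
d(R, g) = 2*g
Y(B) = 11/4 - B
(-105*Y(-7))*d(13, 12) = (-105*(11/4 - 1*(-7)))*(2*12) = -105*(11/4 + 7)*24 = -105*39/4*24 = -4095/4*24 = -24570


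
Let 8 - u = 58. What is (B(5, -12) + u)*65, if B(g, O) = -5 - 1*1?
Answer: -3640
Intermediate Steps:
B(g, O) = -6 (B(g, O) = -5 - 1 = -6)
u = -50 (u = 8 - 1*58 = 8 - 58 = -50)
(B(5, -12) + u)*65 = (-6 - 50)*65 = -56*65 = -3640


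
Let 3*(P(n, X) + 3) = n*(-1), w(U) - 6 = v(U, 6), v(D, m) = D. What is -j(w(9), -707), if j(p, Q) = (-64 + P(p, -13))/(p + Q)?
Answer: -18/173 ≈ -0.10405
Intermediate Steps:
w(U) = 6 + U
P(n, X) = -3 - n/3 (P(n, X) = -3 + (n*(-1))/3 = -3 + (-n)/3 = -3 - n/3)
j(p, Q) = (-67 - p/3)/(Q + p) (j(p, Q) = (-64 + (-3 - p/3))/(p + Q) = (-67 - p/3)/(Q + p))
-j(w(9), -707) = -(-67 - (6 + 9)/3)/(-707 + (6 + 9)) = -(-67 - ⅓*15)/(-707 + 15) = -(-67 - 5)/(-692) = -(-1)*(-72)/692 = -1*18/173 = -18/173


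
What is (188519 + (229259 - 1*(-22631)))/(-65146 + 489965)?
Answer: 440409/424819 ≈ 1.0367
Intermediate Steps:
(188519 + (229259 - 1*(-22631)))/(-65146 + 489965) = (188519 + (229259 + 22631))/424819 = (188519 + 251890)*(1/424819) = 440409*(1/424819) = 440409/424819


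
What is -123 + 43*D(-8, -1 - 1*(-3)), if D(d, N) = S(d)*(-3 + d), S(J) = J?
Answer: 3661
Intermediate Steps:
D(d, N) = d*(-3 + d)
-123 + 43*D(-8, -1 - 1*(-3)) = -123 + 43*(-8*(-3 - 8)) = -123 + 43*(-8*(-11)) = -123 + 43*88 = -123 + 3784 = 3661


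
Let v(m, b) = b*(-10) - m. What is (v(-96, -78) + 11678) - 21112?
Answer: -8558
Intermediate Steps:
v(m, b) = -m - 10*b (v(m, b) = -10*b - m = -m - 10*b)
(v(-96, -78) + 11678) - 21112 = ((-1*(-96) - 10*(-78)) + 11678) - 21112 = ((96 + 780) + 11678) - 21112 = (876 + 11678) - 21112 = 12554 - 21112 = -8558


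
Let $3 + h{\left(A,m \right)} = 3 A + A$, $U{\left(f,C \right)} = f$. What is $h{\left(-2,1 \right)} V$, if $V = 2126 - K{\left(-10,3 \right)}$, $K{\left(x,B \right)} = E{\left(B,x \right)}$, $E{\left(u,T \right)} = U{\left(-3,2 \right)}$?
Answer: $-23419$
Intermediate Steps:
$E{\left(u,T \right)} = -3$
$K{\left(x,B \right)} = -3$
$h{\left(A,m \right)} = -3 + 4 A$ ($h{\left(A,m \right)} = -3 + \left(3 A + A\right) = -3 + 4 A$)
$V = 2129$ ($V = 2126 - -3 = 2126 + 3 = 2129$)
$h{\left(-2,1 \right)} V = \left(-3 + 4 \left(-2\right)\right) 2129 = \left(-3 - 8\right) 2129 = \left(-11\right) 2129 = -23419$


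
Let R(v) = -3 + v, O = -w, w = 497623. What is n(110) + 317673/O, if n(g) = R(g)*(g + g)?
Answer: 11713727747/497623 ≈ 23539.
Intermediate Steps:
O = -497623 (O = -1*497623 = -497623)
n(g) = 2*g*(-3 + g) (n(g) = (-3 + g)*(g + g) = (-3 + g)*(2*g) = 2*g*(-3 + g))
n(110) + 317673/O = 2*110*(-3 + 110) + 317673/(-497623) = 2*110*107 + 317673*(-1/497623) = 23540 - 317673/497623 = 11713727747/497623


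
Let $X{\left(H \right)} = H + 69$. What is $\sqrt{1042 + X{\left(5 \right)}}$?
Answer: $6 \sqrt{31} \approx 33.407$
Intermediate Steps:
$X{\left(H \right)} = 69 + H$
$\sqrt{1042 + X{\left(5 \right)}} = \sqrt{1042 + \left(69 + 5\right)} = \sqrt{1042 + 74} = \sqrt{1116} = 6 \sqrt{31}$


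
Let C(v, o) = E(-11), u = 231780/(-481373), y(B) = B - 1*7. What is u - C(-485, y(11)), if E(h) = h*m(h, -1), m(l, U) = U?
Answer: -5526883/481373 ≈ -11.481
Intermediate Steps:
y(B) = -7 + B (y(B) = B - 7 = -7 + B)
u = -231780/481373 (u = 231780*(-1/481373) = -231780/481373 ≈ -0.48150)
E(h) = -h (E(h) = h*(-1) = -h)
C(v, o) = 11 (C(v, o) = -1*(-11) = 11)
u - C(-485, y(11)) = -231780/481373 - 1*11 = -231780/481373 - 11 = -5526883/481373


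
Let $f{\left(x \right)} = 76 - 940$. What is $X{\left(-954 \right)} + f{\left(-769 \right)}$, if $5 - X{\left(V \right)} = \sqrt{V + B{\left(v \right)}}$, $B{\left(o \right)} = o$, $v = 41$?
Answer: $-859 - i \sqrt{913} \approx -859.0 - 30.216 i$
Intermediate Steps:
$f{\left(x \right)} = -864$ ($f{\left(x \right)} = 76 - 940 = -864$)
$X{\left(V \right)} = 5 - \sqrt{41 + V}$ ($X{\left(V \right)} = 5 - \sqrt{V + 41} = 5 - \sqrt{41 + V}$)
$X{\left(-954 \right)} + f{\left(-769 \right)} = \left(5 - \sqrt{41 - 954}\right) - 864 = \left(5 - \sqrt{-913}\right) - 864 = \left(5 - i \sqrt{913}\right) - 864 = -859 - i \sqrt{913}$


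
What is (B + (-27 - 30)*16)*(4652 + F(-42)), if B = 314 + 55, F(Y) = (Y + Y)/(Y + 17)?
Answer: -63196512/25 ≈ -2.5279e+6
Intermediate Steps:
F(Y) = 2*Y/(17 + Y) (F(Y) = (2*Y)/(17 + Y) = 2*Y/(17 + Y))
B = 369
(B + (-27 - 30)*16)*(4652 + F(-42)) = (369 + (-27 - 30)*16)*(4652 + 2*(-42)/(17 - 42)) = (369 - 57*16)*(4652 + 2*(-42)/(-25)) = (369 - 912)*(4652 + 2*(-42)*(-1/25)) = -543*(4652 + 84/25) = -543*116384/25 = -63196512/25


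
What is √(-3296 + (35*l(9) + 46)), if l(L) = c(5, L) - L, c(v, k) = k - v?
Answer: 5*I*√137 ≈ 58.523*I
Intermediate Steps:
l(L) = -5 (l(L) = (L - 1*5) - L = (L - 5) - L = (-5 + L) - L = -5)
√(-3296 + (35*l(9) + 46)) = √(-3296 + (35*(-5) + 46)) = √(-3296 + (-175 + 46)) = √(-3296 - 129) = √(-3425) = 5*I*√137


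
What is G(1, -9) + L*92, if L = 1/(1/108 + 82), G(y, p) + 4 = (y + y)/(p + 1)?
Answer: -110825/35428 ≈ -3.1282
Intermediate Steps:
G(y, p) = -4 + 2*y/(1 + p) (G(y, p) = -4 + (y + y)/(p + 1) = -4 + (2*y)/(1 + p) = -4 + 2*y/(1 + p))
L = 108/8857 (L = 1/(1/108 + 82) = 1/(8857/108) = 108/8857 ≈ 0.012194)
G(1, -9) + L*92 = 2*(-2 + 1 - 2*(-9))/(1 - 9) + (108/8857)*92 = 2*(-2 + 1 + 18)/(-8) + 9936/8857 = 2*(-1/8)*17 + 9936/8857 = -17/4 + 9936/8857 = -110825/35428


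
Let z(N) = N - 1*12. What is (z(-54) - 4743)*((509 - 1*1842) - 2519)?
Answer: 18524268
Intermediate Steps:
z(N) = -12 + N (z(N) = N - 12 = -12 + N)
(z(-54) - 4743)*((509 - 1*1842) - 2519) = ((-12 - 54) - 4743)*((509 - 1*1842) - 2519) = (-66 - 4743)*((509 - 1842) - 2519) = -4809*(-1333 - 2519) = -4809*(-3852) = 18524268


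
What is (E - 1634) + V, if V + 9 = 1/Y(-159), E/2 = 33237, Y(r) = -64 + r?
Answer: 14457312/223 ≈ 64831.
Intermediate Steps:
E = 66474 (E = 2*33237 = 66474)
V = -2008/223 (V = -9 + 1/(-64 - 159) = -9 + 1/(-223) = -9 - 1/223 = -2008/223 ≈ -9.0045)
(E - 1634) + V = (66474 - 1634) - 2008/223 = 64840 - 2008/223 = 14457312/223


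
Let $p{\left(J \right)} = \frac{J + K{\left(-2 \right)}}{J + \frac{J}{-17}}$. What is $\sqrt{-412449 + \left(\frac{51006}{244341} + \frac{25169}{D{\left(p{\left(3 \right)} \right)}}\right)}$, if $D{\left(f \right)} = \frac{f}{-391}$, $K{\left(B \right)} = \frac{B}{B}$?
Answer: $\frac{i \sqrt{48817379561753343}}{81447} \approx 2712.8 i$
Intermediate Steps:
$K{\left(B \right)} = 1$
$p{\left(J \right)} = \frac{17 \left(1 + J\right)}{16 J}$ ($p{\left(J \right)} = \frac{J + 1}{J + \frac{J}{-17}} = \frac{1 + J}{J + J \left(- \frac{1}{17}\right)} = \frac{1 + J}{J - \frac{J}{17}} = \frac{1 + J}{\frac{16}{17} J} = \left(1 + J\right) \frac{17}{16 J} = \frac{17 \left(1 + J\right)}{16 J}$)
$D{\left(f \right)} = - \frac{f}{391}$ ($D{\left(f \right)} = f \left(- \frac{1}{391}\right) = - \frac{f}{391}$)
$\sqrt{-412449 + \left(\frac{51006}{244341} + \frac{25169}{D{\left(p{\left(3 \right)} \right)}}\right)} = \sqrt{-412449 + \left(\frac{51006}{244341} + \frac{25169}{\left(- \frac{1}{391}\right) \frac{17 \left(1 + 3\right)}{16 \cdot 3}}\right)} = \sqrt{-412449 + \left(51006 \cdot \frac{1}{244341} + \frac{25169}{\left(- \frac{1}{391}\right) \frac{17}{16} \cdot \frac{1}{3} \cdot 4}\right)} = \sqrt{-412449 + \left(\frac{17002}{81447} + \frac{25169}{\left(- \frac{1}{391}\right) \frac{17}{12}}\right)} = \sqrt{-412449 + \left(\frac{17002}{81447} + \frac{25169}{- \frac{1}{276}}\right)} = \sqrt{-412449 + \left(\frac{17002}{81447} + 25169 \left(-276\right)\right)} = \sqrt{-412449 + \left(\frac{17002}{81447} - 6946644\right)} = \sqrt{-412449 - \frac{565783296866}{81447}} = \sqrt{- \frac{599376030569}{81447}} = \frac{i \sqrt{48817379561753343}}{81447}$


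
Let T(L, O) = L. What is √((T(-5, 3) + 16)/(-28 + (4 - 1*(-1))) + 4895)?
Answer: √2589202/23 ≈ 69.961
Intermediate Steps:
√((T(-5, 3) + 16)/(-28 + (4 - 1*(-1))) + 4895) = √((-5 + 16)/(-28 + (4 - 1*(-1))) + 4895) = √(11/(-28 + (4 + 1)) + 4895) = √(11/(-28 + 5) + 4895) = √(11/(-23) + 4895) = √(-1/23*11 + 4895) = √(-11/23 + 4895) = √(112574/23) = √2589202/23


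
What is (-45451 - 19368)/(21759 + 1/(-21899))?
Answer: -1419471281/476500340 ≈ -2.9790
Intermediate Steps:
(-45451 - 19368)/(21759 + 1/(-21899)) = -64819/(21759 - 1/21899) = -64819/476500340/21899 = -64819*21899/476500340 = -1419471281/476500340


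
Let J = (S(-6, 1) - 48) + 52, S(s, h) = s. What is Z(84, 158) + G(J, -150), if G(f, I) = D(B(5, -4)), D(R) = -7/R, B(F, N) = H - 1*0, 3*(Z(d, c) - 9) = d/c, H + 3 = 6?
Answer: 1622/237 ≈ 6.8439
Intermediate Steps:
H = 3 (H = -3 + 6 = 3)
Z(d, c) = 9 + d/(3*c) (Z(d, c) = 9 + (d/c)/3 = 9 + d/(3*c))
B(F, N) = 3 (B(F, N) = 3 - 1*0 = 3 + 0 = 3)
J = -2 (J = (-6 - 48) + 52 = -54 + 52 = -2)
G(f, I) = -7/3
Z(84, 158) + G(J, -150) = (9 + (⅓)*84/158) - 7/3 = (9 + (⅓)*84*(1/158)) - 7/3 = (9 + 14/79) - 7/3 = 725/79 - 7/3 = 1622/237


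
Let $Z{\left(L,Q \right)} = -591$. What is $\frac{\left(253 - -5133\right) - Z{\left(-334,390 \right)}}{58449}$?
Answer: $\frac{5977}{58449} \approx 0.10226$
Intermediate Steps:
$\frac{\left(253 - -5133\right) - Z{\left(-334,390 \right)}}{58449} = \frac{\left(253 - -5133\right) - -591}{58449} = \left(\left(253 + 5133\right) + 591\right) \frac{1}{58449} = \left(5386 + 591\right) \frac{1}{58449} = 5977 \cdot \frac{1}{58449} = \frac{5977}{58449}$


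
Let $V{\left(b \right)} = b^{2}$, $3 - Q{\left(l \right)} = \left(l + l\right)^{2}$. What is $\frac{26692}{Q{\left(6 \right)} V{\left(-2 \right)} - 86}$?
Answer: $- \frac{13346}{325} \approx -41.065$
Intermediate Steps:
$Q{\left(l \right)} = 3 - 4 l^{2}$ ($Q{\left(l \right)} = 3 - \left(l + l\right)^{2} = 3 - \left(2 l\right)^{2} = 3 - 4 l^{2}$)
$\frac{26692}{Q{\left(6 \right)} V{\left(-2 \right)} - 86} = \frac{26692}{\left(3 - 4 \cdot 6^{2}\right) \left(-2\right)^{2} - 86} = \frac{26692}{\left(3 - 144\right) 4 - 86} = \frac{26692}{\left(-141\right) 4 - 86} = \frac{26692}{-564 - 86} = \frac{26692}{-650} = 26692 \left(- \frac{1}{650}\right) = - \frac{13346}{325}$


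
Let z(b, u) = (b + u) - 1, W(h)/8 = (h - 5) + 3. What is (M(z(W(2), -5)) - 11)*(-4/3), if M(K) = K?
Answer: 68/3 ≈ 22.667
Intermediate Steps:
W(h) = -16 + 8*h (W(h) = 8*((h - 5) + 3) = 8*((-5 + h) + 3) = 8*(-2 + h) = -16 + 8*h)
z(b, u) = -1 + b + u
(M(z(W(2), -5)) - 11)*(-4/3) = ((-1 + (-16 + 8*2) - 5) - 11)*(-4/3) = ((-1 + (-16 + 16) - 5) - 11)*(-4*⅓) = ((-1 + 0 - 5) - 11)*(-4/3) = (-6 - 11)*(-4/3) = -17*(-4/3) = 68/3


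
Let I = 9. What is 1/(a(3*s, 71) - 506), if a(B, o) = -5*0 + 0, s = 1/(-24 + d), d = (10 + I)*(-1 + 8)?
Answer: -1/506 ≈ -0.0019763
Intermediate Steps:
d = 133 (d = (10 + 9)*(-1 + 8) = 19*7 = 133)
s = 1/109 (s = 1/(-24 + 133) = 1/109 ≈ 0.0091743)
a(B, o) = 0 (a(B, o) = 0 + 0 = 0)
1/(a(3*s, 71) - 506) = 1/(0 - 506) = 1/(-506) = -1/506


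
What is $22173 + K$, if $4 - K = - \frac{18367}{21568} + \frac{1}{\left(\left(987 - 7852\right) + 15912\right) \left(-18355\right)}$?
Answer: $\frac{79430688473846123}{3581532150080} \approx 22178.0$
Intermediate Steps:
$K = \frac{17376110122283}{3581532150080}$ ($K = 4 - \left(- \frac{18367}{21568} + \frac{1}{\left(\left(987 - 7852\right) + 15912\right) \left(-18355\right)}\right) = 4 - \left(\left(-18367\right) \frac{1}{21568} + \frac{1}{-6865 + 15912} \left(- \frac{1}{18355}\right)\right) = 4 - \left(- \frac{18367}{21568} + \frac{1}{9047} \left(- \frac{1}{18355}\right)\right) = 4 - \left(- \frac{18367}{21568} - \frac{1}{166057685}\right) = 4 - - \frac{3049981521963}{3581532150080} = 4 + \frac{3049981521963}{3581532150080} = \frac{17376110122283}{3581532150080} \approx 4.8516$)
$22173 + K = 22173 + \frac{17376110122283}{3581532150080} = \frac{79430688473846123}{3581532150080}$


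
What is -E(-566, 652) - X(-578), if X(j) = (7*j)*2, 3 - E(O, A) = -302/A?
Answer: 2636863/326 ≈ 8088.5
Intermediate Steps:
E(O, A) = 3 + 302/A (E(O, A) = 3 - (-302)/A = 3 + 302/A)
X(j) = 14*j
-E(-566, 652) - X(-578) = -(3 + 302/652) - 14*(-578) = -(3 + 302*(1/652)) - 1*(-8092) = -(3 + 151/326) + 8092 = -1*1129/326 + 8092 = -1129/326 + 8092 = 2636863/326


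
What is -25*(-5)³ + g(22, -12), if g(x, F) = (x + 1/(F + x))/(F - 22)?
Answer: 62487/20 ≈ 3124.4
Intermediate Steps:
g(x, F) = (x + 1/(F + x))/(-22 + F)
-25*(-5)³ + g(22, -12) = -25*(-5)³ + (1 + 22² - 12*22)/((-12)² - 22*(-12) - 22*22 - 12*22) = -25*(-125) + (1 + 484 - 264)/(144 + 264 - 484 - 264) = 3125 + 221/(-340) = 3125 - 1/340*221 = 3125 - 13/20 = 62487/20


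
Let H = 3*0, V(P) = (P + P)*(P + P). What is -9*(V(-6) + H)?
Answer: -1296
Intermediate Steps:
V(P) = 4*P² (V(P) = (2*P)*(2*P) = 4*P²)
H = 0
-9*(V(-6) + H) = -9*(4*(-6)² + 0) = -9*(4*36 + 0) = -9*(144 + 0) = -9*144 = -1296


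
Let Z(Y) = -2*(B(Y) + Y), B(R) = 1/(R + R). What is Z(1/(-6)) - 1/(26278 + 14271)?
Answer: 770428/121647 ≈ 6.3333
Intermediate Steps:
B(R) = 1/(2*R)
Z(Y) = -1/Y - 2*Y (Z(Y) = -2*(1/(2*Y) + Y) = -2*(Y + 1/(2*Y)) = -1/Y - 2*Y)
Z(1/(-6)) - 1/(26278 + 14271) = (-1/(1/(-6)) - 2/(-6)) - 1/(26278 + 14271) = (-1/(-⅙) - 2*(-⅙)) - 1/40549 = (-1*(-6) + ⅓) - 1*1/40549 = (6 + ⅓) - 1/40549 = 19/3 - 1/40549 = 770428/121647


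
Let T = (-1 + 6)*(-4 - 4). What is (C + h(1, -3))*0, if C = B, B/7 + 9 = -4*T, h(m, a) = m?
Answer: 0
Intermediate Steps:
T = -40 (T = 5*(-8) = -40)
B = 1057 (B = -63 + 7*(-4*(-40)) = -63 + 7*160 = -63 + 1120 = 1057)
C = 1057
(C + h(1, -3))*0 = (1057 + 1)*0 = 1058*0 = 0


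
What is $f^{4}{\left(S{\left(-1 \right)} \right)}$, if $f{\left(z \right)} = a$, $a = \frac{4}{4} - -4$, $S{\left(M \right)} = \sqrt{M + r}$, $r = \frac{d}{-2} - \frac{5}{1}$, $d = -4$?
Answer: $625$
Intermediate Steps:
$r = -3$ ($r = - \frac{4}{-2} - \frac{5}{1} = \left(-4\right) \left(- \frac{1}{2}\right) - 5 = 2 - 5 = -3$)
$S{\left(M \right)} = \sqrt{-3 + M}$ ($S{\left(M \right)} = \sqrt{M - 3} = \sqrt{-3 + M}$)
$a = 5$ ($a = 4 \cdot \frac{1}{4} + 4 = 1 + 4 = 5$)
$f{\left(z \right)} = 5$
$f^{4}{\left(S{\left(-1 \right)} \right)} = 5^{4} = 625$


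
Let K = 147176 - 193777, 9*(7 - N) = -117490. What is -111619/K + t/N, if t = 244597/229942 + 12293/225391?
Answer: 680052188743878808951/283912051641383648666 ≈ 2.3953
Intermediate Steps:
N = 117553/9 (N = 7 - ⅑*(-117490) = 7 + 117490/9 = 117553/9 ≈ 13061.)
t = 57956639433/51826857322 (t = 244597*(1/229942) + 12293*(1/225391) = 244597/229942 + 12293/225391 = 57956639433/51826857322 ≈ 1.1183)
K = -46601
-111619/K + t/N = -111619/(-46601) + 57956639433/(51826857322*(117553/9)) = -111619*(-1/46601) + (57956639433/51826857322)*(9/117553) = 111619/46601 + 521609754897/6092402558773066 = 680052188743878808951/283912051641383648666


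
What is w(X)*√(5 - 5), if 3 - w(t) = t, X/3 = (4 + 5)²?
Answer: 0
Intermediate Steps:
X = 243 (X = 3*(4 + 5)² = 3*9² = 3*81 = 243)
w(t) = 3 - t
w(X)*√(5 - 5) = (3 - 1*243)*√(5 - 5) = (3 - 243)*√0 = -240*0 = 0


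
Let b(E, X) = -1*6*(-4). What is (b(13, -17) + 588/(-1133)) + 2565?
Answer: 2932749/1133 ≈ 2588.5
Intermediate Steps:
b(E, X) = 24 (b(E, X) = -6*(-4) = 24)
(b(13, -17) + 588/(-1133)) + 2565 = (24 + 588/(-1133)) + 2565 = (24 + 588*(-1/1133)) + 2565 = (24 - 588/1133) + 2565 = 26604/1133 + 2565 = 2932749/1133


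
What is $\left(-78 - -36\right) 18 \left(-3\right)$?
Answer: $2268$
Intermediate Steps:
$\left(-78 - -36\right) 18 \left(-3\right) = \left(-78 + 36\right) \left(-54\right) = \left(-42\right) \left(-54\right) = 2268$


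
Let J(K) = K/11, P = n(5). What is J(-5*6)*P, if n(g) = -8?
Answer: 240/11 ≈ 21.818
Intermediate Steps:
P = -8
J(K) = K/11 (J(K) = K*(1/11) = K/11)
J(-5*6)*P = ((-5*6)/11)*(-8) = ((1/11)*(-30))*(-8) = -30/11*(-8) = 240/11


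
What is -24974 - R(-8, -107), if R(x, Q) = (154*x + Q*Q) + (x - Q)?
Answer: -35290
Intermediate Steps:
R(x, Q) = Q² - Q + 155*x (R(x, Q) = (154*x + Q²) + (x - Q) = (Q² + 154*x) + (x - Q) = Q² - Q + 155*x)
-24974 - R(-8, -107) = -24974 - ((-107)² - 1*(-107) + 155*(-8)) = -24974 - (11449 + 107 - 1240) = -24974 - 1*10316 = -24974 - 10316 = -35290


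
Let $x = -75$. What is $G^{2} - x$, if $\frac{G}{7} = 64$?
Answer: $200779$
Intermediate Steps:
$G = 448$ ($G = 7 \cdot 64 = 448$)
$G^{2} - x = 448^{2} - -75 = 200704 + 75 = 200779$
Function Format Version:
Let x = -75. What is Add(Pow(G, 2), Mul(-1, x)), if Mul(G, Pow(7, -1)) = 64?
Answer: 200779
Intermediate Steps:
G = 448 (G = Mul(7, 64) = 448)
Add(Pow(G, 2), Mul(-1, x)) = Add(Pow(448, 2), Mul(-1, -75)) = Add(200704, 75) = 200779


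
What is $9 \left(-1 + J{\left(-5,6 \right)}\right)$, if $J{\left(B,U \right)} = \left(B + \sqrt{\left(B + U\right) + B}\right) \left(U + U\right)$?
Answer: $-549 + 216 i \approx -549.0 + 216.0 i$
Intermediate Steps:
$J{\left(B,U \right)} = 2 U \left(B + \sqrt{U + 2 B}\right)$ ($J{\left(B,U \right)} = \left(B + \sqrt{U + 2 B}\right) 2 U = 2 U \left(B + \sqrt{U + 2 B}\right)$)
$9 \left(-1 + J{\left(-5,6 \right)}\right) = 9 \left(-1 + 2 \cdot 6 \left(-5 + \sqrt{6 + 2 \left(-5\right)}\right)\right) = 9 \left(-1 + 2 \cdot 6 \left(-5 + \sqrt{6 - 10}\right)\right) = 9 \left(-1 + 2 \cdot 6 \left(-5 + \sqrt{-4}\right)\right) = 9 \left(-1 + 2 \cdot 6 \left(-5 + 2 i\right)\right) = 9 \left(-1 - \left(60 - 24 i\right)\right) = 9 \left(-61 + 24 i\right) = -549 + 216 i$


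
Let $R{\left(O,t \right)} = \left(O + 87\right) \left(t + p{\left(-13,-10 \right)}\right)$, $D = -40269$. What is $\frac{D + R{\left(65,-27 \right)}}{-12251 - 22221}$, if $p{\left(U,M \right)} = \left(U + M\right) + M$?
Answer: $\frac{49389}{34472} \approx 1.4327$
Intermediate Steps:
$p{\left(U,M \right)} = U + 2 M$ ($p{\left(U,M \right)} = \left(M + U\right) + M = U + 2 M$)
$R{\left(O,t \right)} = \left(-33 + t\right) \left(87 + O\right)$ ($R{\left(O,t \right)} = \left(O + 87\right) \left(t + \left(-13 + 2 \left(-10\right)\right)\right) = \left(87 + O\right) \left(t - 33\right) = \left(87 + O\right) \left(-33 + t\right) = \left(-33 + t\right) \left(87 + O\right)$)
$\frac{D + R{\left(65,-27 \right)}}{-12251 - 22221} = \frac{-40269 + \left(-2871 - 2145 + 87 \left(-27\right) + 65 \left(-27\right)\right)}{-12251 - 22221} = \frac{-40269 - 9120}{-34472} = \left(-40269 - 9120\right) \left(- \frac{1}{34472}\right) = \left(-49389\right) \left(- \frac{1}{34472}\right) = \frac{49389}{34472}$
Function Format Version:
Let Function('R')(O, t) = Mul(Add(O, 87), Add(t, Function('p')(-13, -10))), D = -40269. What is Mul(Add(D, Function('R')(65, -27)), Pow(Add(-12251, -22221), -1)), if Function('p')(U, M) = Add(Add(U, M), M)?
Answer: Rational(49389, 34472) ≈ 1.4327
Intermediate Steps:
Function('p')(U, M) = Add(U, Mul(2, M)) (Function('p')(U, M) = Add(Add(M, U), M) = Add(U, Mul(2, M)))
Function('R')(O, t) = Mul(Add(-33, t), Add(87, O)) (Function('R')(O, t) = Mul(Add(O, 87), Add(t, Add(-13, Mul(2, -10)))) = Mul(Add(87, O), Add(t, Add(-13, -20))) = Mul(Add(87, O), Add(t, -33)) = Mul(Add(87, O), Add(-33, t)) = Mul(Add(-33, t), Add(87, O)))
Mul(Add(D, Function('R')(65, -27)), Pow(Add(-12251, -22221), -1)) = Mul(Add(-40269, Add(-2871, Mul(-33, 65), Mul(87, -27), Mul(65, -27))), Pow(Add(-12251, -22221), -1)) = Mul(Add(-40269, Add(-2871, -2145, -2349, -1755)), Pow(-34472, -1)) = Mul(Add(-40269, -9120), Rational(-1, 34472)) = Mul(-49389, Rational(-1, 34472)) = Rational(49389, 34472)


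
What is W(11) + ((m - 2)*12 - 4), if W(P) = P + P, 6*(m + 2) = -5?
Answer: -40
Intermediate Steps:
m = -17/6 (m = -2 + (⅙)*(-5) = -2 - ⅚ = -17/6 ≈ -2.8333)
W(P) = 2*P
W(11) + ((m - 2)*12 - 4) = 2*11 + ((-17/6 - 2)*12 - 4) = 22 + (-29/6*12 - 4) = 22 + (-58 - 4) = 22 - 62 = -40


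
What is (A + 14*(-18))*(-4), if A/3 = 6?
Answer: 936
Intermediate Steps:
A = 18 (A = 3*6 = 18)
(A + 14*(-18))*(-4) = (18 + 14*(-18))*(-4) = (18 - 252)*(-4) = -234*(-4) = 936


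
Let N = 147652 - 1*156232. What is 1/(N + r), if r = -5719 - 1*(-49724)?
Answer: 1/35425 ≈ 2.8229e-5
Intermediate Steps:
r = 44005 (r = -5719 + 49724 = 44005)
N = -8580 (N = 147652 - 156232 = -8580)
1/(N + r) = 1/(-8580 + 44005) = 1/35425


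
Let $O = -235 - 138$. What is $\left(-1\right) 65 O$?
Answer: $24245$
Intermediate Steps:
$O = -373$
$\left(-1\right) 65 O = \left(-1\right) 65 \left(-373\right) = \left(-65\right) \left(-373\right) = 24245$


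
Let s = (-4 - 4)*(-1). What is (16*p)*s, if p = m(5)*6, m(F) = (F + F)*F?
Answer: 38400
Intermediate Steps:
s = 8 (s = -8*(-1) = 8)
m(F) = 2*F**2 (m(F) = (2*F)*F = 2*F**2)
p = 300 (p = (2*5**2)*6 = (2*25)*6 = 50*6 = 300)
(16*p)*s = (16*300)*8 = 4800*8 = 38400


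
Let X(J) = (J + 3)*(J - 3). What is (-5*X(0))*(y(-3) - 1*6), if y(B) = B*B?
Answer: 135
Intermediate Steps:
y(B) = B²
X(J) = (-3 + J)*(3 + J) (X(J) = (3 + J)*(-3 + J) = (-3 + J)*(3 + J))
(-5*X(0))*(y(-3) - 1*6) = (-5*(-9 + 0²))*((-3)² - 1*6) = (-5*(-9 + 0))*(9 - 6) = -5*(-9)*3 = 45*3 = 135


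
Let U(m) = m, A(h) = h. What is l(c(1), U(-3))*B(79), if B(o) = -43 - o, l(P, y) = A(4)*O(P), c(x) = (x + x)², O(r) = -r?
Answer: 1952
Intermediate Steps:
c(x) = 4*x² (c(x) = (2*x)² = 4*x²)
l(P, y) = -4*P (l(P, y) = 4*(-P) = -4*P)
l(c(1), U(-3))*B(79) = (-16*1²)*(-43 - 1*79) = (-16)*(-43 - 79) = -4*4*(-122) = -16*(-122) = 1952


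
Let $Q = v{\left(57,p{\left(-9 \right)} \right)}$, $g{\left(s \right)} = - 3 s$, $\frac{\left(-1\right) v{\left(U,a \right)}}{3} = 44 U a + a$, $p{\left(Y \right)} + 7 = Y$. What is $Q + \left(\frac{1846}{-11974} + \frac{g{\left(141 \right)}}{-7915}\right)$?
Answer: $\frac{5706919056316}{47387105} \approx 1.2043 \cdot 10^{5}$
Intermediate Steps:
$p{\left(Y \right)} = -7 + Y$
$v{\left(U,a \right)} = - 3 a - 132 U a$ ($v{\left(U,a \right)} = - 3 \left(44 U a + a\right) = - 3 \left(a + 44 U a\right) = - 3 a - 132 U a$)
$Q = 120432$ ($Q = - 3 \left(-7 - 9\right) \left(1 + 44 \cdot 57\right) = \left(-3\right) \left(-16\right) \left(1 + 2508\right) = \left(-3\right) \left(-16\right) 2509 = 120432$)
$Q + \left(\frac{1846}{-11974} + \frac{g{\left(141 \right)}}{-7915}\right) = 120432 + \left(\frac{1846}{-11974} + \frac{\left(-3\right) 141}{-7915}\right) = 120432 + \left(1846 \left(- \frac{1}{11974}\right) - - \frac{423}{7915}\right) = 120432 + \left(- \frac{923}{5987} + \frac{423}{7915}\right) = 120432 - \frac{4773044}{47387105} = \frac{5706919056316}{47387105}$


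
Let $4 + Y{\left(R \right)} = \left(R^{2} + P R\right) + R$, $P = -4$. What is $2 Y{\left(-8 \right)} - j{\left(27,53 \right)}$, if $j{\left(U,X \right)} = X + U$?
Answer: $88$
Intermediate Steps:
$j{\left(U,X \right)} = U + X$
$Y{\left(R \right)} = -4 + R^{2} - 3 R$ ($Y{\left(R \right)} = -4 + \left(\left(R^{2} - 4 R\right) + R\right) = -4 + \left(R^{2} - 3 R\right) = -4 + R^{2} - 3 R$)
$2 Y{\left(-8 \right)} - j{\left(27,53 \right)} = 2 \left(-4 + \left(-8\right)^{2} - -24\right) - \left(27 + 53\right) = 2 \left(-4 + 64 + 24\right) - 80 = 2 \cdot 84 - 80 = 168 - 80 = 88$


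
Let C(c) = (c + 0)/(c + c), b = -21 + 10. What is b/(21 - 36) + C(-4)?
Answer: 37/30 ≈ 1.2333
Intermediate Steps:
b = -11
C(c) = 1/2 (C(c) = c/((2*c)) = c*(1/(2*c)) = 1/2)
b/(21 - 36) + C(-4) = -11/(21 - 36) + 1/2 = -11/(-15) + 1/2 = -1/15*(-11) + 1/2 = 11/15 + 1/2 = 37/30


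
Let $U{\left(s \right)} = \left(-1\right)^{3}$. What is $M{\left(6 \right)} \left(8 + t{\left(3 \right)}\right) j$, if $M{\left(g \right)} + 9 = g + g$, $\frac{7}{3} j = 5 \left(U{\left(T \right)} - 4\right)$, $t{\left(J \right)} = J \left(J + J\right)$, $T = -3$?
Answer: $- \frac{5850}{7} \approx -835.71$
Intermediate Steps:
$t{\left(J \right)} = 2 J^{2}$ ($t{\left(J \right)} = J 2 J = 2 J^{2}$)
$U{\left(s \right)} = -1$
$j = - \frac{75}{7}$ ($j = \frac{3 \cdot 5 \left(-1 - 4\right)}{7} = \frac{3 \cdot 5 \left(-5\right)}{7} = \frac{3}{7} \left(-25\right) = - \frac{75}{7} \approx -10.714$)
$M{\left(g \right)} = -9 + 2 g$ ($M{\left(g \right)} = -9 + \left(g + g\right) = -9 + 2 g$)
$M{\left(6 \right)} \left(8 + t{\left(3 \right)}\right) j = \left(-9 + 2 \cdot 6\right) \left(8 + 2 \cdot 3^{2}\right) \left(- \frac{75}{7}\right) = \left(-9 + 12\right) \left(8 + 2 \cdot 9\right) \left(- \frac{75}{7}\right) = 3 \left(8 + 18\right) \left(- \frac{75}{7}\right) = 3 \cdot 26 \left(- \frac{75}{7}\right) = 78 \left(- \frac{75}{7}\right) = - \frac{5850}{7}$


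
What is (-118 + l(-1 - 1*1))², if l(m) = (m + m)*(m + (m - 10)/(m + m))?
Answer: 14884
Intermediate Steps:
l(m) = 2*m*(m + (-10 + m)/(2*m)) (l(m) = (2*m)*(m + (-10 + m)/((2*m))) = (2*m)*(m + (-10 + m)*(1/(2*m))) = (2*m)*(m + (-10 + m)/(2*m)) = 2*m*(m + (-10 + m)/(2*m)))
(-118 + l(-1 - 1*1))² = (-118 + (-10 + (-1 - 1*1) + 2*(-1 - 1*1)²))² = (-118 + (-10 + (-1 - 1) + 2*(-1 - 1)²))² = (-118 + (-10 - 2 + 2*(-2)²))² = (-118 + (-10 - 2 + 2*4))² = (-118 + (-10 - 2 + 8))² = (-118 - 4)² = (-122)² = 14884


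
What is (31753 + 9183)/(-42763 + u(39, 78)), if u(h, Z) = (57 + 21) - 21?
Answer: -20468/21353 ≈ -0.95855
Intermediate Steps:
u(h, Z) = 57 (u(h, Z) = 78 - 21 = 57)
(31753 + 9183)/(-42763 + u(39, 78)) = (31753 + 9183)/(-42763 + 57) = 40936/(-42706) = 40936*(-1/42706) = -20468/21353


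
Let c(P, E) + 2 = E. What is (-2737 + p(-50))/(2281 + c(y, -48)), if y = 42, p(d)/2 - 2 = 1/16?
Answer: -21863/17848 ≈ -1.2250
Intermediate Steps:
p(d) = 33/8 (p(d) = 4 + 2/16 = 4 + 2*(1/16) = 4 + ⅛ = 33/8)
c(P, E) = -2 + E
(-2737 + p(-50))/(2281 + c(y, -48)) = (-2737 + 33/8)/(2281 + (-2 - 48)) = -21863/(8*(2281 - 50)) = -21863/8/2231 = -21863/8*1/2231 = -21863/17848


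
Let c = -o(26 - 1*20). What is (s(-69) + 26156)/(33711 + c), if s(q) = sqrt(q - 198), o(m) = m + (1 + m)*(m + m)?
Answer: 26156/33621 + I*sqrt(267)/33621 ≈ 0.77797 + 0.00048601*I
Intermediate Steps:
o(m) = m + 2*m*(1 + m) (o(m) = m + (1 + m)*(2*m) = m + 2*m*(1 + m))
s(q) = sqrt(-198 + q)
c = -90 (c = -(26 - 1*20)*(3 + 2*(26 - 1*20)) = -(26 - 20)*(3 + 2*(26 - 20)) = -6*(3 + 2*6) = -6*(3 + 12) = -6*15 = -1*90 = -90)
(s(-69) + 26156)/(33711 + c) = (sqrt(-198 - 69) + 26156)/(33711 - 90) = (sqrt(-267) + 26156)/33621 = (I*sqrt(267) + 26156)*(1/33621) = (26156 + I*sqrt(267))*(1/33621) = 26156/33621 + I*sqrt(267)/33621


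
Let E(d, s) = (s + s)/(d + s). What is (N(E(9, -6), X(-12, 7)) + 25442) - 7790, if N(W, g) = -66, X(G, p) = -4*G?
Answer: 17586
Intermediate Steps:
E(d, s) = 2*s/(d + s) (E(d, s) = (2*s)/(d + s) = 2*s/(d + s))
(N(E(9, -6), X(-12, 7)) + 25442) - 7790 = (-66 + 25442) - 7790 = 25376 - 7790 = 17586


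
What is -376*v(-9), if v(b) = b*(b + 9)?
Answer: 0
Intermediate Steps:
v(b) = b*(9 + b)
-376*v(-9) = -(-3384)*(9 - 9) = -(-3384)*0 = -376*0 = 0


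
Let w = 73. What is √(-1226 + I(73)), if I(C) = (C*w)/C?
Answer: I*√1153 ≈ 33.956*I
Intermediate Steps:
I(C) = 73 (I(C) = (C*73)/C = (73*C)/C = 73)
√(-1226 + I(73)) = √(-1226 + 73) = √(-1153) = I*√1153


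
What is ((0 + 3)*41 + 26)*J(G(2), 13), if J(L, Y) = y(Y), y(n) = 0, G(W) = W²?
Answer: 0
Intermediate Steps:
J(L, Y) = 0
((0 + 3)*41 + 26)*J(G(2), 13) = ((0 + 3)*41 + 26)*0 = (3*41 + 26)*0 = (123 + 26)*0 = 149*0 = 0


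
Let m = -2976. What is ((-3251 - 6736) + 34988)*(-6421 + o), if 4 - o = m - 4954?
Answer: 37826513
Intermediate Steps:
o = 7934 (o = 4 - (-2976 - 4954) = 4 - 1*(-7930) = 4 + 7930 = 7934)
((-3251 - 6736) + 34988)*(-6421 + o) = ((-3251 - 6736) + 34988)*(-6421 + 7934) = (-9987 + 34988)*1513 = 25001*1513 = 37826513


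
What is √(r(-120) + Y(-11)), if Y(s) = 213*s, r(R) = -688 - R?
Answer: I*√2911 ≈ 53.954*I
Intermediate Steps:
√(r(-120) + Y(-11)) = √((-688 - 1*(-120)) + 213*(-11)) = √((-688 + 120) - 2343) = √(-568 - 2343) = √(-2911) = I*√2911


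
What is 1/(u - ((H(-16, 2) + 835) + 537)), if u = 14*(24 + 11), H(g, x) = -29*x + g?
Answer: -1/808 ≈ -0.0012376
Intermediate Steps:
H(g, x) = g - 29*x
u = 490 (u = 14*35 = 490)
1/(u - ((H(-16, 2) + 835) + 537)) = 1/(490 - (((-16 - 29*2) + 835) + 537)) = 1/(490 - (((-16 - 58) + 835) + 537)) = 1/(490 - ((-74 + 835) + 537)) = 1/(490 - (761 + 537)) = 1/(490 - 1*1298) = 1/(490 - 1298) = 1/(-808) = -1/808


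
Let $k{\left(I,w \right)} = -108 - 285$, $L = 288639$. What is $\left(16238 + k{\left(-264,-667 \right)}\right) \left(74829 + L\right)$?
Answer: $5759150460$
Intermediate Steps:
$k{\left(I,w \right)} = -393$
$\left(16238 + k{\left(-264,-667 \right)}\right) \left(74829 + L\right) = \left(16238 - 393\right) \left(74829 + 288639\right) = 15845 \cdot 363468 = 5759150460$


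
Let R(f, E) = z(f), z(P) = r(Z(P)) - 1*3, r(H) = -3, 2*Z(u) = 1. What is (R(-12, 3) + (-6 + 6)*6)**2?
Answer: 36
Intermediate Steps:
Z(u) = 1/2 (Z(u) = (1/2)*1 = 1/2)
z(P) = -6 (z(P) = -3 - 1*3 = -3 - 3 = -6)
R(f, E) = -6
(R(-12, 3) + (-6 + 6)*6)**2 = (-6 + (-6 + 6)*6)**2 = (-6 + 0*6)**2 = (-6 + 0)**2 = (-6)**2 = 36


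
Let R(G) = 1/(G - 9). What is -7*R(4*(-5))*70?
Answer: 490/29 ≈ 16.897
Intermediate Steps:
R(G) = 1/(-9 + G)
-7*R(4*(-5))*70 = -7/(-9 + 4*(-5))*70 = -7/(-9 - 20)*70 = -7/(-29)*70 = -7*(-1/29)*70 = (7/29)*70 = 490/29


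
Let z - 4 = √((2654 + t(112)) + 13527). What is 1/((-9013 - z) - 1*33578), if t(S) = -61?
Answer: -8519/362863581 + 2*√4030/1814317905 ≈ -2.3407e-5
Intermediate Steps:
z = 4 + 2*√4030 (z = 4 + √((2654 - 61) + 13527) = 4 + √(2593 + 13527) = 4 + √16120 = 4 + 2*√4030 ≈ 130.96)
1/((-9013 - z) - 1*33578) = 1/((-9013 - (4 + 2*√4030)) - 1*33578) = 1/((-9013 + (-4 - 2*√4030)) - 33578) = 1/((-9017 - 2*√4030) - 33578) = 1/(-42595 - 2*√4030)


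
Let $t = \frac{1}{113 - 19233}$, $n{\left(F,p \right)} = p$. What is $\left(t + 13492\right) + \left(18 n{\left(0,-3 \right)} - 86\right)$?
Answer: $\frac{255290239}{19120} \approx 13352.0$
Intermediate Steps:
$t = - \frac{1}{19120}$ ($t = \frac{1}{-19120} = - \frac{1}{19120} \approx -5.2301 \cdot 10^{-5}$)
$\left(t + 13492\right) + \left(18 n{\left(0,-3 \right)} - 86\right) = \left(- \frac{1}{19120} + 13492\right) + \left(18 \left(-3\right) - 86\right) = \frac{257967039}{19120} - 140 = \frac{255290239}{19120}$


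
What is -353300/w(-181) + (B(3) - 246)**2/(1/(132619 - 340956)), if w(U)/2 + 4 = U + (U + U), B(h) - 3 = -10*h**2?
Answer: -12636947854721/547 ≈ -2.3102e+10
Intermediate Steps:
B(h) = 3 - 10*h**2
w(U) = -8 + 6*U (w(U) = -8 + 2*(U + (U + U)) = -8 + 2*(U + 2*U) = -8 + 2*(3*U) = -8 + 6*U)
-353300/w(-181) + (B(3) - 246)**2/(1/(132619 - 340956)) = -353300/(-8 + 6*(-181)) + ((3 - 10*3**2) - 246)**2/(1/(132619 - 340956)) = -353300/(-8 - 1086) + ((3 - 10*9) - 246)**2/(1/(-208337)) = -353300/(-1094) + ((3 - 90) - 246)**2/(-1/208337) = -353300*(-1/1094) + (-87 - 246)**2*(-208337) = 176650/547 + (-333)**2*(-208337) = 176650/547 + 110889*(-208337) = 176650/547 - 23102281593 = -12636947854721/547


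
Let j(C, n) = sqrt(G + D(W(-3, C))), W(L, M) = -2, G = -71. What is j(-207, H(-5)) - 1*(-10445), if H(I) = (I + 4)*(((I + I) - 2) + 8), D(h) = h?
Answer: 10445 + I*sqrt(73) ≈ 10445.0 + 8.544*I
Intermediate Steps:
H(I) = (4 + I)*(6 + 2*I) (H(I) = (4 + I)*((2*I - 2) + 8) = (4 + I)*((-2 + 2*I) + 8) = (4 + I)*(6 + 2*I))
j(C, n) = I*sqrt(73) (j(C, n) = sqrt(-71 - 2) = sqrt(-73) = I*sqrt(73))
j(-207, H(-5)) - 1*(-10445) = I*sqrt(73) - 1*(-10445) = I*sqrt(73) + 10445 = 10445 + I*sqrt(73)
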